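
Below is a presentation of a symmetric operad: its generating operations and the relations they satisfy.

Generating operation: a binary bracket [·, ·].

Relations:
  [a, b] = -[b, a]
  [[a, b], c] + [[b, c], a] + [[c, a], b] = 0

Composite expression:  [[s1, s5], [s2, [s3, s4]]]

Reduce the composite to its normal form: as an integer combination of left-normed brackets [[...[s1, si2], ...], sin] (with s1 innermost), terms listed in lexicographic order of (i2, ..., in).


[[[[s1, s5], s2], s3], s4] - [[[[s1, s5], s2], s4], s3] - [[[[s1, s5], s3], s4], s2] + [[[[s1, s5], s4], s3], s2]

Left-normed coefficients sit on the s1-initial expansion words.
Composite bracket: [[s1, s5], [s2, [s3, s4]]]
Each bracket splits as ab - ba, giving 16 signed words (2^4 = 16).
The s1-initial words carry the normal form:
  from s1s5s2s3s4, sign +1: term +[[[[s1, s5], s2], s3], s4]
  from s1s5s2s4s3, sign -1: term -[[[[s1, s5], s2], s4], s3]
  from s1s5s3s4s2, sign -1: term -[[[[s1, s5], s3], s4], s2]
  from s1s5s4s3s2, sign +1: term +[[[[s1, s5], s4], s3], s2]


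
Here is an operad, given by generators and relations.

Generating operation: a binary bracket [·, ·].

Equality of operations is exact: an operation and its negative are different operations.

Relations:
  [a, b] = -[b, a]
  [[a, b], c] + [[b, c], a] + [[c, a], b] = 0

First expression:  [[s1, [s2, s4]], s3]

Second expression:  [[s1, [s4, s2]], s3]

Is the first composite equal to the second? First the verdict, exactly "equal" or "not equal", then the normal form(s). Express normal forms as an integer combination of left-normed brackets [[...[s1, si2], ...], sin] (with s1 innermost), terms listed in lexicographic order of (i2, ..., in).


not equal — first [[[s1, s2], s4], s3] - [[[s1, s4], s2], s3], second -[[[s1, s2], s4], s3] + [[[s1, s4], s2], s3]

Reducing the first expression gives [[[s1, s2], s4], s3] - [[[s1, s4], s2], s3]
Reducing the second expression gives -[[[s1, s2], s4], s3] + [[[s1, s4], s2], s3]
No match — not equal.


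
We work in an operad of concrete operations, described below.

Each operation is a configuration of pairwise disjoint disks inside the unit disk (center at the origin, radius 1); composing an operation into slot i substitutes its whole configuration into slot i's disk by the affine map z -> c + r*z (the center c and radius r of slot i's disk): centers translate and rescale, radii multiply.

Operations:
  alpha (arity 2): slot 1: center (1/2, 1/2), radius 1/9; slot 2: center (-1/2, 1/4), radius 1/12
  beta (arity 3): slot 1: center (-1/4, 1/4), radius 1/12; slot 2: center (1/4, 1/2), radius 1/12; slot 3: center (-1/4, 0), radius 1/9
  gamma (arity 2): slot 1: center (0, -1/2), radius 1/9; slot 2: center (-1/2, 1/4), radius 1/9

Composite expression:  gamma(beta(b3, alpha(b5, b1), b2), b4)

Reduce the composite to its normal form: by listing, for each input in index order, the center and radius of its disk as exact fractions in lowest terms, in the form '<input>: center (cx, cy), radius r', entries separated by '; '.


Nesting under gamma composes maps z -> c + r*z down each b-path.
b3 passes through 2 substitutions, ending at center (-1/36, -17/36), radius 1/108
b5 passes through 3 substitutions, ending at center (7/216, -95/216), radius 1/972
b1 passes through 3 substitutions, ending at center (5/216, -191/432), radius 1/1296
b2 passes through 2 substitutions, ending at center (-1/36, -1/2), radius 1/81
b4 passes through 1 substitution, ending at center (-1/2, 1/4), radius 1/9

b1: center (5/216, -191/432), radius 1/1296; b2: center (-1/36, -1/2), radius 1/81; b3: center (-1/36, -17/36), radius 1/108; b4: center (-1/2, 1/4), radius 1/9; b5: center (7/216, -95/216), radius 1/972


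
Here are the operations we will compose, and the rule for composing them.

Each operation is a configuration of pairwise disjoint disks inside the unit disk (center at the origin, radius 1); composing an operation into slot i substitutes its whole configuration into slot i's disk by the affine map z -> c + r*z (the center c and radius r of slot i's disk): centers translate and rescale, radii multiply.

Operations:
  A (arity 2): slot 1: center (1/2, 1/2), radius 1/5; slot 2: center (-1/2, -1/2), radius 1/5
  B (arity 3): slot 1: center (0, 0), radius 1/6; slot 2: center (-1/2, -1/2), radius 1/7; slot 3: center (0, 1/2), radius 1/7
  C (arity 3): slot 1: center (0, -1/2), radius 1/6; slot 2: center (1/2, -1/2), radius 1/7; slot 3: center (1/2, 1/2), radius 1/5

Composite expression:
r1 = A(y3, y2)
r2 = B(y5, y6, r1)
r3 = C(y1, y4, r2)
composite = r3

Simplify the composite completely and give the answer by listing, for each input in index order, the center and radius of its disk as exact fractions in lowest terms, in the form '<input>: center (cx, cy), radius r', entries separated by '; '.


y1: center (0, -1/2), radius 1/6; y2: center (17/35, 41/70), radius 1/175; y3: center (18/35, 43/70), radius 1/175; y4: center (1/2, -1/2), radius 1/7; y5: center (1/2, 1/2), radius 1/30; y6: center (2/5, 2/5), radius 1/35


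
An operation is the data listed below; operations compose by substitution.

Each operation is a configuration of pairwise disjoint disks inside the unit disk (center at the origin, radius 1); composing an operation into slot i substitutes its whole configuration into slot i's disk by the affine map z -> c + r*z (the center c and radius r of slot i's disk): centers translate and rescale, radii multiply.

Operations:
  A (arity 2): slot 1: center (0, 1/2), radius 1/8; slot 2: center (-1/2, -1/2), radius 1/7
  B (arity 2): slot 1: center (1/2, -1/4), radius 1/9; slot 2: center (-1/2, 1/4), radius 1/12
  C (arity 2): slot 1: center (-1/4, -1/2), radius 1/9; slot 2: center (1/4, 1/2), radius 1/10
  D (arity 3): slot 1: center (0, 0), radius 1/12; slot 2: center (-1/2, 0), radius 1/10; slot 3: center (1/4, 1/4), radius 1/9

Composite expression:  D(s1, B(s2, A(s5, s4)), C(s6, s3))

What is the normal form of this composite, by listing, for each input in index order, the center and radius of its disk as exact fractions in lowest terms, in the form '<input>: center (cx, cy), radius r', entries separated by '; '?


s1: center (0, 0), radius 1/12; s2: center (-9/20, -1/40), radius 1/90; s3: center (5/18, 11/36), radius 1/90; s4: center (-133/240, 1/48), radius 1/840; s5: center (-11/20, 7/240), radius 1/960; s6: center (2/9, 7/36), radius 1/81


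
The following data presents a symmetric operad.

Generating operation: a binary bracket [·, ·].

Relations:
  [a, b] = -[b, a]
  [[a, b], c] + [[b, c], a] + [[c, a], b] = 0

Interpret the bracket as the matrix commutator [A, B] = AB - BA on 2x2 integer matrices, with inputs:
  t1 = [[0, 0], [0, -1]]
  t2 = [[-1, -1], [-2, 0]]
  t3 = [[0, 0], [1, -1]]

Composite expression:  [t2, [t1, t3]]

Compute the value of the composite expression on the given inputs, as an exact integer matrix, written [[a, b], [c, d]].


[[1, 0], [-1, -1]]


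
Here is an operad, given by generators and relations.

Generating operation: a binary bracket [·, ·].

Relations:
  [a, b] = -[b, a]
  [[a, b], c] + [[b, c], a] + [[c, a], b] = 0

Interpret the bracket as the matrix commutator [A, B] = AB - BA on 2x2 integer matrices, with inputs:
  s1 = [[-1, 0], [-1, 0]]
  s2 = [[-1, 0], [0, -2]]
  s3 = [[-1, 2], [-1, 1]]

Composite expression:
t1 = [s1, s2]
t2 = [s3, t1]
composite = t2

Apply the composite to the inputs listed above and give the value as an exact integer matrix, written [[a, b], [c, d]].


[[-2, 0], [-2, 2]]


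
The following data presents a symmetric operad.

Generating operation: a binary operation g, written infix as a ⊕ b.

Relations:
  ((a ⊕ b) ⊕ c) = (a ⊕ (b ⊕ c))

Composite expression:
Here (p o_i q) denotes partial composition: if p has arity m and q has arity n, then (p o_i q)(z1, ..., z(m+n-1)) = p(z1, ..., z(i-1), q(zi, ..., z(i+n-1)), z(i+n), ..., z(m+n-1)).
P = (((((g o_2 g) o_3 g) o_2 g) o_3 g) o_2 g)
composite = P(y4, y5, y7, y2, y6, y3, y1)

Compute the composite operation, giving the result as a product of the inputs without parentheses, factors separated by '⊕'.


Every regrouping of g is equal, so read the y-inputs in written order.
(y5 ⊕ y7) collapses to y5 ⊕ y7
(y2 ⊕ y6) collapses to y2 ⊕ y6
((y5 ⊕ y7) ⊕ (y2 ⊕ y6)) collapses to y5 ⊕ y7 ⊕ y2 ⊕ y6
(y3 ⊕ y1) collapses to y3 ⊕ y1
(((y5 ⊕ y7) ⊕ (y2 ⊕ y6)) ⊕ (y3 ⊕ y1)) collapses to y5 ⊕ y7 ⊕ y2 ⊕ y6 ⊕ y3 ⊕ y1
(y4 ⊕ (((y5 ⊕ y7) ⊕ (y2 ⊕ y6)) ⊕ (y3 ⊕ y1))) collapses to y4 ⊕ y5 ⊕ y7 ⊕ y2 ⊕ y6 ⊕ y3 ⊕ y1

y4 ⊕ y5 ⊕ y7 ⊕ y2 ⊕ y6 ⊕ y3 ⊕ y1


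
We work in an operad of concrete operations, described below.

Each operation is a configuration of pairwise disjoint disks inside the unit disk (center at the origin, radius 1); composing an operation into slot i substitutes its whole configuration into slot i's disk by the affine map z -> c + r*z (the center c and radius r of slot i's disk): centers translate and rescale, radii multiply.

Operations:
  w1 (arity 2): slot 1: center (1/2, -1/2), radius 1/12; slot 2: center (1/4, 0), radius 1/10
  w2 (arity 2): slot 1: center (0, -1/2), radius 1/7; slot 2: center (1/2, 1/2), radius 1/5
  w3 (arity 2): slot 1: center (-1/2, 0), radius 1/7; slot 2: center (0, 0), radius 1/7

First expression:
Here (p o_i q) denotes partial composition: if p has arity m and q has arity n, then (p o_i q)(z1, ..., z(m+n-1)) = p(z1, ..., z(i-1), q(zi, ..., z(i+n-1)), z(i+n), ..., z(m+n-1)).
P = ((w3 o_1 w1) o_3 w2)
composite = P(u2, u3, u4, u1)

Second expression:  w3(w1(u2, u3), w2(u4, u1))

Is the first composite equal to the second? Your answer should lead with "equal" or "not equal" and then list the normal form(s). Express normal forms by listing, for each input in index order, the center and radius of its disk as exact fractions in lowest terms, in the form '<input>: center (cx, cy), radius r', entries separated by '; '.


equal; both compose to u1: center (1/14, 1/14), radius 1/35; u2: center (-3/7, -1/14), radius 1/84; u3: center (-13/28, 0), radius 1/70; u4: center (0, -1/14), radius 1/49

In normal form, the first expression is u1: center (1/14, 1/14), radius 1/35; u2: center (-3/7, -1/14), radius 1/84; u3: center (-13/28, 0), radius 1/70; u4: center (0, -1/14), radius 1/49
In normal form, the second expression is u1: center (1/14, 1/14), radius 1/35; u2: center (-3/7, -1/14), radius 1/84; u3: center (-13/28, 0), radius 1/70; u4: center (0, -1/14), radius 1/49
Both agree, so they are equal.


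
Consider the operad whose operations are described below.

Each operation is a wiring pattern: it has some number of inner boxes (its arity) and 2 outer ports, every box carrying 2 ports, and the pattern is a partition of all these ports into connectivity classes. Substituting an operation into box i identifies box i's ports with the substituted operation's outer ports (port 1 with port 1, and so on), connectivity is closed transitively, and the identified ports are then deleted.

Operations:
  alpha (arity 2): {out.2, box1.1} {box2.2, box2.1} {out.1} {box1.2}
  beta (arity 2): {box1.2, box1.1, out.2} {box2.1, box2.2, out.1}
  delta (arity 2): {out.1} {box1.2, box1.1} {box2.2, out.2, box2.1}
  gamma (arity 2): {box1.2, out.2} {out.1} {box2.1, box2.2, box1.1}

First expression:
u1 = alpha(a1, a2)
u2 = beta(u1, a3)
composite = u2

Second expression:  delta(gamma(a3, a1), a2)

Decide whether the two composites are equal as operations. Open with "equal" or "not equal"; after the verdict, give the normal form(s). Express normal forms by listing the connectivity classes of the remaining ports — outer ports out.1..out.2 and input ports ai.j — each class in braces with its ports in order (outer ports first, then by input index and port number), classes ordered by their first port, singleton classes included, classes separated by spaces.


not equal: they reduce to {out.1, a3.1, a3.2} {out.2, a1.1} {a1.2} {a2.1, a2.2} and {out.1} {out.2, a2.1, a2.2} {a1.1, a1.2, a3.1} {a3.2}

The first expression reduces to {out.1, a3.1, a3.2} {out.2, a1.1} {a1.2} {a2.1, a2.2}
The second expression reduces to {out.1} {out.2, a2.1, a2.2} {a1.1, a1.2, a3.1} {a3.2}
The normal forms differ: not equal.


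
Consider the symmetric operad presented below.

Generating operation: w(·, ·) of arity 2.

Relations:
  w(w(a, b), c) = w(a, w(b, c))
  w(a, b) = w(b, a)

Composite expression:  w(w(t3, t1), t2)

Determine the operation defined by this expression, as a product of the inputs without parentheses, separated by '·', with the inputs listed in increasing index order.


Shape and order are irrelevant to w; the t-input set decides.
w(t3, t1) flattens to t3 · t1
w(w(t3, t1), t2) flattens to t3 · t1 · t2
commutativity sorts the factors: t1 · t2 · t3

t1 · t2 · t3


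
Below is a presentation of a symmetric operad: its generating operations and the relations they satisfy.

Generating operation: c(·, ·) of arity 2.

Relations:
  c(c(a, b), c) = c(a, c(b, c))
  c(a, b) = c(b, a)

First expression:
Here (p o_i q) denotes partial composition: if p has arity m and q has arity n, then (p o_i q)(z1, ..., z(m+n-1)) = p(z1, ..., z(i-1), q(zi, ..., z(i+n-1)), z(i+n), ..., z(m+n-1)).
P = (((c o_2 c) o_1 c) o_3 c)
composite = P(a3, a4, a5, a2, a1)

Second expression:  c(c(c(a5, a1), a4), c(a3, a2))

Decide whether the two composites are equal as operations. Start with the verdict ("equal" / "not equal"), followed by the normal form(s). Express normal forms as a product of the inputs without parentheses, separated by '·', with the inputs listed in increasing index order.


equal: each reduces to a1 · a2 · a3 · a4 · a5

In normal form, the first expression is a1 · a2 · a3 · a4 · a5
In normal form, the second expression is a1 · a2 · a3 · a4 · a5
The normal forms match — equal.


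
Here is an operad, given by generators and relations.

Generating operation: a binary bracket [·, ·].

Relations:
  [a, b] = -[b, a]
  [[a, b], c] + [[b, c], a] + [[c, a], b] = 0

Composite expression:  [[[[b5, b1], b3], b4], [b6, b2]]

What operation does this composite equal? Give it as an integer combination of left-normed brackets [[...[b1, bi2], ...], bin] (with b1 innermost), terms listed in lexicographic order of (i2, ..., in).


[[[[[b1, b5], b3], b4], b2], b6] - [[[[[b1, b5], b3], b4], b6], b2]

Skip Jacobi rewriting: expand, keep b1-initial words, read off terms.
Composite bracket: [[[[b5, b1], b3], b4], [b6, b2]]
The bracket unfolds into 32 signed words via [a, b] = ab - ba (2^5 = 32).
Keep just the words that open with b1:
  sign of b1b5b3b4b2b6 is +1, so it contributes +[[[[[b1, b5], b3], b4], b2], b6]
  sign of b1b5b3b4b6b2 is -1, so it contributes -[[[[[b1, b5], b3], b4], b6], b2]


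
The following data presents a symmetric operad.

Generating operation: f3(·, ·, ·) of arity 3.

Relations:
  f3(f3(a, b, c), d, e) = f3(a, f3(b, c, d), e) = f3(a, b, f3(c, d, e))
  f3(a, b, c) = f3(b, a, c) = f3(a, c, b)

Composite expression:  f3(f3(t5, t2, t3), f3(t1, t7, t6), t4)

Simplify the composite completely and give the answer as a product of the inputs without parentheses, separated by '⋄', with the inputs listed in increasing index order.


t1 ⋄ t2 ⋄ t3 ⋄ t4 ⋄ t5 ⋄ t6 ⋄ t7

Any arrangement under f3 is one operation, so sort the t-inputs.
f3(t5, t2, t3) reduces to t5 ⋄ t2 ⋄ t3
f3(t1, t7, t6) reduces to t1 ⋄ t7 ⋄ t6
f3(f3(t5, t2, t3), f3(t1, t7, t6), t4) reduces to t5 ⋄ t2 ⋄ t3 ⋄ t1 ⋄ t7 ⋄ t6 ⋄ t4
the factors in increasing index order: t1 ⋄ t2 ⋄ t3 ⋄ t4 ⋄ t5 ⋄ t6 ⋄ t7


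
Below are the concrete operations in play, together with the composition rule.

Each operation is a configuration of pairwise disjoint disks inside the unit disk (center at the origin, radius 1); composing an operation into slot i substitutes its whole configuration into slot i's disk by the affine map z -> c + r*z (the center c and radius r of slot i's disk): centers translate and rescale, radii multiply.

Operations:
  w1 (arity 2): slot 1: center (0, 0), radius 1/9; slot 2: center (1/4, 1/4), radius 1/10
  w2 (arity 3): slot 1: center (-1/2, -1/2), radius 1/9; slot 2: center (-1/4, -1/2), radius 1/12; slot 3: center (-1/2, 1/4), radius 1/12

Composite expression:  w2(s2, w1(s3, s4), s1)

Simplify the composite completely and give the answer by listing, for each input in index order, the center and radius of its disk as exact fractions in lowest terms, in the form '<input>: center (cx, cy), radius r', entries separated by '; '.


s1: center (-1/2, 1/4), radius 1/12; s2: center (-1/2, -1/2), radius 1/9; s3: center (-1/4, -1/2), radius 1/108; s4: center (-11/48, -23/48), radius 1/120

Only the slot chain above each s matters under w2; compose those maps.
s2: after 1 affine step, its disk has center (-1/2, -1/2), radius 1/9
s3: after 2 affine steps, its disk has center (-1/4, -1/2), radius 1/108
s4: after 2 affine steps, its disk has center (-11/48, -23/48), radius 1/120
s1: after 1 affine step, its disk has center (-1/2, 1/4), radius 1/12


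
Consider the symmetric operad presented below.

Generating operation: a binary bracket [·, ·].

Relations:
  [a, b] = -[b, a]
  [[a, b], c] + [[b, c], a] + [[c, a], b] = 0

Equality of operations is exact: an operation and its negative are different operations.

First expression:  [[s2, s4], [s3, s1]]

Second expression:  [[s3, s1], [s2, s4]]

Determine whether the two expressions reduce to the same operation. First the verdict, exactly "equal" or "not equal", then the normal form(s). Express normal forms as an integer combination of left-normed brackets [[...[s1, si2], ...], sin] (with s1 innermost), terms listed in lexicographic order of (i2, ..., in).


not equal — first [[[s1, s3], s2], s4] - [[[s1, s3], s4], s2], second -[[[s1, s3], s2], s4] + [[[s1, s3], s4], s2]

The first expression, normalized: [[[s1, s3], s2], s4] - [[[s1, s3], s4], s2]
The second expression, normalized: -[[[s1, s3], s2], s4] + [[[s1, s3], s4], s2]
The forms do not match — not equal.


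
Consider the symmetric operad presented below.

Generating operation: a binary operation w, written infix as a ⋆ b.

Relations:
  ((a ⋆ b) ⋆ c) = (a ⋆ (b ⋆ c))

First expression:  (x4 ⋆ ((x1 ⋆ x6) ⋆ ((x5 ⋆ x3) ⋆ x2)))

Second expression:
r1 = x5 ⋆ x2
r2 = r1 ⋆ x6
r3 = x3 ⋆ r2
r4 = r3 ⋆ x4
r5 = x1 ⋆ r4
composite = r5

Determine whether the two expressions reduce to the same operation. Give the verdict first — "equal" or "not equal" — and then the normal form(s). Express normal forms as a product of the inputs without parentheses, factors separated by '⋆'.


not equal — first x4 ⋆ x1 ⋆ x6 ⋆ x5 ⋆ x3 ⋆ x2, second x1 ⋆ x3 ⋆ x5 ⋆ x2 ⋆ x6 ⋆ x4

The first expression reduces to x4 ⋆ x1 ⋆ x6 ⋆ x5 ⋆ x3 ⋆ x2
The second expression reduces to x1 ⋆ x3 ⋆ x5 ⋆ x2 ⋆ x6 ⋆ x4
No match — not equal.


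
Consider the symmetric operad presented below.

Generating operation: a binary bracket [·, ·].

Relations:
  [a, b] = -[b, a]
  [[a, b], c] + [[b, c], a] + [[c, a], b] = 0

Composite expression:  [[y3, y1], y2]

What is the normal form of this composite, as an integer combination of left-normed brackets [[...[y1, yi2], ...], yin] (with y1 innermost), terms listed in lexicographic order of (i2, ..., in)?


A multilinear Lie element is pinned by y1-initial words (y1 innermost).
Composite bracket: [[y3, y1], y2]
Applying ab - ba throughout gives 4 signed words (2^2 = 4).
Only words starting with y1 matter:
  word y1y3y2 has sign -1, contributing -[[y1, y3], y2]

-[[y1, y3], y2]


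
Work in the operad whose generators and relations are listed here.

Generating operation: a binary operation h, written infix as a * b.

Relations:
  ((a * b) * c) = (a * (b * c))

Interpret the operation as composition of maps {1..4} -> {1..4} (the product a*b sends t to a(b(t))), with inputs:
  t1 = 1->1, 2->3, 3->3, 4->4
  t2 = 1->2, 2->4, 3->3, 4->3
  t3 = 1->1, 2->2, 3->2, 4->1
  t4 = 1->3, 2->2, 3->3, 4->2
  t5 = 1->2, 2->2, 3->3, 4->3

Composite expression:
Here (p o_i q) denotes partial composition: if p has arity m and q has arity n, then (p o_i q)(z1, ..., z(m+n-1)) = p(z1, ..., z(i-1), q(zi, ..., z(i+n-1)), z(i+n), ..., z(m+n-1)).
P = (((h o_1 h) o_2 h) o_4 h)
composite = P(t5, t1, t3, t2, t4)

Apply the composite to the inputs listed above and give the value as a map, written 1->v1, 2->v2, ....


1->3, 2->2, 3->3, 4->2

(t1 * t3) = 1->1, 2->3, 3->3, 4->1
(t5 * (t1 * t3)) = 1->2, 2->3, 3->3, 4->2
(t2 * t4) = 1->3, 2->4, 3->3, 4->4
((t5 * (t1 * t3)) * (t2 * t4)) = 1->3, 2->2, 3->3, 4->2


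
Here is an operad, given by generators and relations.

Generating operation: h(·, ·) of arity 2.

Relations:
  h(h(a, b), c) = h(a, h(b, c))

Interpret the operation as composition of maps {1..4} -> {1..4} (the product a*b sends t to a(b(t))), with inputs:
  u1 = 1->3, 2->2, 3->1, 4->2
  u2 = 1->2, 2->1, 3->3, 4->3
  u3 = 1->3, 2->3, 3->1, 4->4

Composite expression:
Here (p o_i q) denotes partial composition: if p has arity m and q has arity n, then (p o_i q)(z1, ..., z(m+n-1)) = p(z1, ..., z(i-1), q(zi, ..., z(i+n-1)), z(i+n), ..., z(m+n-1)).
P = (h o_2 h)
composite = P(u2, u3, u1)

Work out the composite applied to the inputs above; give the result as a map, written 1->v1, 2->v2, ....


h(u3, u1) = 1->1, 2->3, 3->3, 4->3
h(u2, h(u3, u1)) = 1->2, 2->3, 3->3, 4->3

1->2, 2->3, 3->3, 4->3


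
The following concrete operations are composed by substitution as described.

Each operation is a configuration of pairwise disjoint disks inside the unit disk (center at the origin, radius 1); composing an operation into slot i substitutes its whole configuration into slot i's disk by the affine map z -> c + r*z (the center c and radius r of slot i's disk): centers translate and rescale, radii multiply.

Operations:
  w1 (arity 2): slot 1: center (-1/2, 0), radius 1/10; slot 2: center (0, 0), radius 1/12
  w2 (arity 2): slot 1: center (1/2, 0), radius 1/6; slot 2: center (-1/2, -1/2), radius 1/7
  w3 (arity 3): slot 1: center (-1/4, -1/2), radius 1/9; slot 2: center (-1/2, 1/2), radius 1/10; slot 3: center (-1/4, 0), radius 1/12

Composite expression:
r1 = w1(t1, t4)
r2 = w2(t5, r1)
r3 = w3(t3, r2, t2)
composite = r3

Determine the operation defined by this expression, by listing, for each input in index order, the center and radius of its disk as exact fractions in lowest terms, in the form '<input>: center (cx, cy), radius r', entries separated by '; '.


Only the slot chain above each t matters under w3; compose those maps.
input t3: composing its 1 substitution step yields center (-1/4, -1/2), radius 1/9
input t5: composing its 2 substitution steps yields center (-9/20, 1/2), radius 1/60
input t1: composing its 3 substitution steps yields center (-39/70, 9/20), radius 1/700
input t4: composing its 3 substitution steps yields center (-11/20, 9/20), radius 1/840
input t2: composing its 1 substitution step yields center (-1/4, 0), radius 1/12

t1: center (-39/70, 9/20), radius 1/700; t2: center (-1/4, 0), radius 1/12; t3: center (-1/4, -1/2), radius 1/9; t4: center (-11/20, 9/20), radius 1/840; t5: center (-9/20, 1/2), radius 1/60


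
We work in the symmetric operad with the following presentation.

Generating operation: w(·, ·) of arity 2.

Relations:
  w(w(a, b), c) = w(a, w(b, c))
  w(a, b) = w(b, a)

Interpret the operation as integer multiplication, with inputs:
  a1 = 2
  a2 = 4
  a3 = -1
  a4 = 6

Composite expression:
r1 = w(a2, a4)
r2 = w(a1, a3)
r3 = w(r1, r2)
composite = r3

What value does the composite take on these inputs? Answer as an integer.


w(a2, a4) = 24
w(a1, a3) = -2
w(w(a2, a4), w(a1, a3)) = -48

-48


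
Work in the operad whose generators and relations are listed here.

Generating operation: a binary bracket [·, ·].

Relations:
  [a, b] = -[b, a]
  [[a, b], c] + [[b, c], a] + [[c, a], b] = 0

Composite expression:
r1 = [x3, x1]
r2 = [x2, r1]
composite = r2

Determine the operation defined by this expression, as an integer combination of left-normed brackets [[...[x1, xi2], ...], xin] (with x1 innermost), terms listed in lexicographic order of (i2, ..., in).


[[x1, x3], x2]


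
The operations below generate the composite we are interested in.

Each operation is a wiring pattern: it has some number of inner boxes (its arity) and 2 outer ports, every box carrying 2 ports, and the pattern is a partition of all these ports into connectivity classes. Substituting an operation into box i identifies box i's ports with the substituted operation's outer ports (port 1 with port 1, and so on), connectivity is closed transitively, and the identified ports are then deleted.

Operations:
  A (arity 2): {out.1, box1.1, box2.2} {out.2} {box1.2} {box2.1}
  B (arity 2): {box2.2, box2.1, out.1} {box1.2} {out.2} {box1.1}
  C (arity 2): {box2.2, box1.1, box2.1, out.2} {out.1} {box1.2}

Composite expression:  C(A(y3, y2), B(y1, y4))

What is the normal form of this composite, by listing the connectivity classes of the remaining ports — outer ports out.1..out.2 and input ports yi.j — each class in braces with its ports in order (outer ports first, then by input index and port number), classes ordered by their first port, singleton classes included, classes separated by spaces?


{out.1} {out.2, y2.2, y3.1, y4.1, y4.2} {y1.1} {y1.2} {y2.1} {y3.2}


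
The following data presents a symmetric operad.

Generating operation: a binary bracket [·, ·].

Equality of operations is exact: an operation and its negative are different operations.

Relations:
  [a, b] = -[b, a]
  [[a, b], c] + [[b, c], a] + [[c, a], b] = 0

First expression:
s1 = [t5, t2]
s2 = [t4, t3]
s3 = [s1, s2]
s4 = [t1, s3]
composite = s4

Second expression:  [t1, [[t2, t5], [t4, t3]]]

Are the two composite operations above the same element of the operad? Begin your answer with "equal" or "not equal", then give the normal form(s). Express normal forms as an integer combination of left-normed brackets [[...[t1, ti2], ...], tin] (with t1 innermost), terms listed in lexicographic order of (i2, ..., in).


In normal form, the first expression is [[[[t1, t2], t5], t3], t4] - [[[[t1, t2], t5], t4], t3] - [[[[t1, t3], t4], t2], t5] + [[[[t1, t3], t4], t5], t2] + [[[[t1, t4], t3], t2], t5] - [[[[t1, t4], t3], t5], t2] - [[[[t1, t5], t2], t3], t4] + [[[[t1, t5], t2], t4], t3]
In normal form, the second expression is -[[[[t1, t2], t5], t3], t4] + [[[[t1, t2], t5], t4], t3] + [[[[t1, t3], t4], t2], t5] - [[[[t1, t3], t4], t5], t2] - [[[[t1, t4], t3], t2], t5] + [[[[t1, t4], t3], t5], t2] + [[[[t1, t5], t2], t3], t4] - [[[[t1, t5], t2], t4], t3]
The normal forms differ: not equal.

not equal; first: [[[[t1, t2], t5], t3], t4] - [[[[t1, t2], t5], t4], t3] - [[[[t1, t3], t4], t2], t5] + [[[[t1, t3], t4], t5], t2] + [[[[t1, t4], t3], t2], t5] - [[[[t1, t4], t3], t5], t2] - [[[[t1, t5], t2], t3], t4] + [[[[t1, t5], t2], t4], t3]; second: -[[[[t1, t2], t5], t3], t4] + [[[[t1, t2], t5], t4], t3] + [[[[t1, t3], t4], t2], t5] - [[[[t1, t3], t4], t5], t2] - [[[[t1, t4], t3], t2], t5] + [[[[t1, t4], t3], t5], t2] + [[[[t1, t5], t2], t3], t4] - [[[[t1, t5], t2], t4], t3]


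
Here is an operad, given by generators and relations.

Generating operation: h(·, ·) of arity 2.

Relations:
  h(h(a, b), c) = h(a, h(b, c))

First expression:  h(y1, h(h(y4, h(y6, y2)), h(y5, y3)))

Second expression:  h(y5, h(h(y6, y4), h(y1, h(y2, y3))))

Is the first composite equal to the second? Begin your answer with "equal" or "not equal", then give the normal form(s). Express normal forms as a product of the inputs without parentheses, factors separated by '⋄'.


Reducing the first expression gives y1 ⋄ y4 ⋄ y6 ⋄ y2 ⋄ y5 ⋄ y3
Reducing the second expression gives y5 ⋄ y6 ⋄ y4 ⋄ y1 ⋄ y2 ⋄ y3
The forms do not match — not equal.

not equal; the first gives y1 ⋄ y4 ⋄ y6 ⋄ y2 ⋄ y5 ⋄ y3 and the second y5 ⋄ y6 ⋄ y4 ⋄ y1 ⋄ y2 ⋄ y3


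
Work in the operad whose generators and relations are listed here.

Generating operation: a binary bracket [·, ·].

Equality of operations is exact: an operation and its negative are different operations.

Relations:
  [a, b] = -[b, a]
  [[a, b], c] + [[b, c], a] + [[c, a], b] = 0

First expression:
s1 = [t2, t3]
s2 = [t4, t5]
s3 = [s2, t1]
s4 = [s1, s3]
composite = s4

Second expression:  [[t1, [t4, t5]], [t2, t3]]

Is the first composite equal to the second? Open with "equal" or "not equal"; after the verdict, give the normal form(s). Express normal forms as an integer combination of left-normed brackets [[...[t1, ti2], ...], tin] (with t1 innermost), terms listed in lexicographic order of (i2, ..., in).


equal — both sides give [[[[t1, t4], t5], t2], t3] - [[[[t1, t4], t5], t3], t2] - [[[[t1, t5], t4], t2], t3] + [[[[t1, t5], t4], t3], t2]

The first expression reduces to [[[[t1, t4], t5], t2], t3] - [[[[t1, t4], t5], t3], t2] - [[[[t1, t5], t4], t2], t3] + [[[[t1, t5], t4], t3], t2]
The second expression reduces to [[[[t1, t4], t5], t2], t3] - [[[[t1, t4], t5], t3], t2] - [[[[t1, t5], t4], t2], t3] + [[[[t1, t5], t4], t3], t2]
The normal forms match — equal.


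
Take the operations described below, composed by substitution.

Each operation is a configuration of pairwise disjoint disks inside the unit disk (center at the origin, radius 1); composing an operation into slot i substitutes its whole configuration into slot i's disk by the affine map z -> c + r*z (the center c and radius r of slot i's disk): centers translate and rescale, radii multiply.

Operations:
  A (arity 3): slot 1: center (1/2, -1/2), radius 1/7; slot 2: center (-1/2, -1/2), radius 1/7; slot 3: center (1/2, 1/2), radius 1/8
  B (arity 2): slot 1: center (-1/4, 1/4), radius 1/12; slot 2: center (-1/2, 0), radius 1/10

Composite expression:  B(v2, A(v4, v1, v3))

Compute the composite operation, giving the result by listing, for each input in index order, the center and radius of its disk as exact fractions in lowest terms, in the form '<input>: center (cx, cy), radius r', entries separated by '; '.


v1: center (-11/20, -1/20), radius 1/70; v2: center (-1/4, 1/4), radius 1/12; v3: center (-9/20, 1/20), radius 1/80; v4: center (-9/20, -1/20), radius 1/70

Each v-disk chains the slot maps above it in B; radii multiply.
for v2, the 1-step affine chain lands on center (-1/4, 1/4), radius 1/12
for v4, the 2-step affine chain lands on center (-9/20, -1/20), radius 1/70
for v1, the 2-step affine chain lands on center (-11/20, -1/20), radius 1/70
for v3, the 2-step affine chain lands on center (-9/20, 1/20), radius 1/80


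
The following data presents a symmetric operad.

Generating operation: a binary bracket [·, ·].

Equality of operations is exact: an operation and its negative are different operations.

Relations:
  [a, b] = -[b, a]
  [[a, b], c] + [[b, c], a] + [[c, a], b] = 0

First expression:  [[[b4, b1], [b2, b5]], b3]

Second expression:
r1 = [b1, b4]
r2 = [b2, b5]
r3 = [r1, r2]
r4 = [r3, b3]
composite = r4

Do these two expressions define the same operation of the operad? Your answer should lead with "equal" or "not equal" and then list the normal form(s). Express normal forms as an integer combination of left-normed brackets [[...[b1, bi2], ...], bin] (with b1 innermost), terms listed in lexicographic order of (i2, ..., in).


not equal: they reduce to -[[[[b1, b4], b2], b5], b3] + [[[[b1, b4], b5], b2], b3] and [[[[b1, b4], b2], b5], b3] - [[[[b1, b4], b5], b2], b3]

The first expression, normalized: -[[[[b1, b4], b2], b5], b3] + [[[[b1, b4], b5], b2], b3]
The second expression, normalized: [[[[b1, b4], b2], b5], b3] - [[[[b1, b4], b5], b2], b3]
The normal forms differ: not equal.


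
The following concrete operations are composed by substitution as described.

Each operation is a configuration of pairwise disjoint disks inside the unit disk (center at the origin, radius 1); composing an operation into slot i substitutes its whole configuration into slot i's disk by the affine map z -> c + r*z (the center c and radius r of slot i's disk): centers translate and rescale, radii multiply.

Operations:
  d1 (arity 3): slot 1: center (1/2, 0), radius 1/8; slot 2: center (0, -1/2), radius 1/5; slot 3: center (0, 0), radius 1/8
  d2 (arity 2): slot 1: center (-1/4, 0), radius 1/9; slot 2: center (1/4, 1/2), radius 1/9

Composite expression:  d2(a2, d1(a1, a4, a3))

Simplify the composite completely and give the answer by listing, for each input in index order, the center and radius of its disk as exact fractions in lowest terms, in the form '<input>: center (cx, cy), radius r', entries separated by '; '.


Nesting under d2 composes maps z -> c + r*z down each a-path.
input a2: composing its 1 substitution step yields center (-1/4, 0), radius 1/9
input a1: composing its 2 substitution steps yields center (11/36, 1/2), radius 1/72
input a4: composing its 2 substitution steps yields center (1/4, 4/9), radius 1/45
input a3: composing its 2 substitution steps yields center (1/4, 1/2), radius 1/72

a1: center (11/36, 1/2), radius 1/72; a2: center (-1/4, 0), radius 1/9; a3: center (1/4, 1/2), radius 1/72; a4: center (1/4, 4/9), radius 1/45


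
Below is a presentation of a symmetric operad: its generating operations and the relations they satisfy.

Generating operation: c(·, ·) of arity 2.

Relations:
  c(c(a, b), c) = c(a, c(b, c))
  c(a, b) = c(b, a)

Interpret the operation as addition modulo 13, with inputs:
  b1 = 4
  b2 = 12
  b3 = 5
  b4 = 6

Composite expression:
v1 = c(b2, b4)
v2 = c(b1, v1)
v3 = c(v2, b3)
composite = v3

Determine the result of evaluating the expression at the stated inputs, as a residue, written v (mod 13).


c(b2, b4) = 5
c(b1, c(b2, b4)) = 9
c(c(b1, c(b2, b4)), b3) = 1

1 (mod 13)


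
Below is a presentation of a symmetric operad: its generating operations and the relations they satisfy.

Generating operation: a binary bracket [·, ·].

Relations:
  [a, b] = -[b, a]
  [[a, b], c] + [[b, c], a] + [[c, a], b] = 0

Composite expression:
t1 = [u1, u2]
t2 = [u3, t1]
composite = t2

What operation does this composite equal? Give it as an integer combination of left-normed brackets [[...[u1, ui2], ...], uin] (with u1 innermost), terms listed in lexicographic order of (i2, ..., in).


-[[u1, u2], u3]

Antisymmetry and Jacobi reduce to u1-anchored left-normed brackets.
Composite bracket: [u3, [u1, u2]]
Each bracket splits as ab - ba, giving 4 signed words (2^2 = 4).
Collect the words opening with u1:
  from u1u2u3, sign -1: term -[[u1, u2], u3]


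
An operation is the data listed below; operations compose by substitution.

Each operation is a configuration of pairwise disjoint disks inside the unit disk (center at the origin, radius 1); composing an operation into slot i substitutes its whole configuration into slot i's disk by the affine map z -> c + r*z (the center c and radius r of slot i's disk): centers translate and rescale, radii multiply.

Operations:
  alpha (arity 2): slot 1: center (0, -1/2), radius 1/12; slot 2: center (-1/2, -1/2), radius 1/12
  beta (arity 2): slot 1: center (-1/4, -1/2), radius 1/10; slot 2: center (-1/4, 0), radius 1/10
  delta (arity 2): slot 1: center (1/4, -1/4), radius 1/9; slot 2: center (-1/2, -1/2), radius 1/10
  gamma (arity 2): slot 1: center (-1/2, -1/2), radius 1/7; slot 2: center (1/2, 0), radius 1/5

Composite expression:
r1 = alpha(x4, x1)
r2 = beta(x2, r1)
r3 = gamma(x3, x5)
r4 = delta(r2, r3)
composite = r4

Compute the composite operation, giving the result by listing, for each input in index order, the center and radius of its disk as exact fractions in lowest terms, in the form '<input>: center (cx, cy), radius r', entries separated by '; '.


Nesting under delta composes maps z -> c + r*z down each x-path.
x2 passes through 2 substitutions, ending at center (2/9, -11/36), radius 1/90
x4 passes through 3 substitutions, ending at center (2/9, -23/90), radius 1/1080
x1 passes through 3 substitutions, ending at center (13/60, -23/90), radius 1/1080
x3 passes through 2 substitutions, ending at center (-11/20, -11/20), radius 1/70
x5 passes through 2 substitutions, ending at center (-9/20, -1/2), radius 1/50

x1: center (13/60, -23/90), radius 1/1080; x2: center (2/9, -11/36), radius 1/90; x3: center (-11/20, -11/20), radius 1/70; x4: center (2/9, -23/90), radius 1/1080; x5: center (-9/20, -1/2), radius 1/50


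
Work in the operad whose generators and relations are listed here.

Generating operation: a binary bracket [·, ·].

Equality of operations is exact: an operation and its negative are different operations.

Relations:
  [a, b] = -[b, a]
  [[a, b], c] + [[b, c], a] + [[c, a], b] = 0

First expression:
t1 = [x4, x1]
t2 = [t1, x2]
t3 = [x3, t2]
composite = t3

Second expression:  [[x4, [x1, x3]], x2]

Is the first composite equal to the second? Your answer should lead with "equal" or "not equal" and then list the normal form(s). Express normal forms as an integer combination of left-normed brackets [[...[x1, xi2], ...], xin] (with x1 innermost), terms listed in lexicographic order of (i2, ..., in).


The first composite normalizes to [[[x1, x4], x2], x3]
The second composite normalizes to -[[[x1, x3], x4], x2]
They disagree, so not equal.

not equal: they reduce to [[[x1, x4], x2], x3] and -[[[x1, x3], x4], x2]


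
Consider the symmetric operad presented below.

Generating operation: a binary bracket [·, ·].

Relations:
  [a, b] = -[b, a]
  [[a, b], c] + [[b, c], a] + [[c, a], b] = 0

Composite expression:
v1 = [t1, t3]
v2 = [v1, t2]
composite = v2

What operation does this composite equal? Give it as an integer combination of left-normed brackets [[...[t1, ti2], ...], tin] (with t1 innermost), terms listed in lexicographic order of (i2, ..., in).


[[t1, t3], t2]

A multilinear Lie element is pinned by t1-initial words (t1 innermost).
Composite bracket: [[t1, t3], t2]
Full expansion: 4 signed words from ab - ba (2^2 = 4).
Words beginning with t1 determine it all:
  from t1t3t2, sign +1: term +[[t1, t3], t2]


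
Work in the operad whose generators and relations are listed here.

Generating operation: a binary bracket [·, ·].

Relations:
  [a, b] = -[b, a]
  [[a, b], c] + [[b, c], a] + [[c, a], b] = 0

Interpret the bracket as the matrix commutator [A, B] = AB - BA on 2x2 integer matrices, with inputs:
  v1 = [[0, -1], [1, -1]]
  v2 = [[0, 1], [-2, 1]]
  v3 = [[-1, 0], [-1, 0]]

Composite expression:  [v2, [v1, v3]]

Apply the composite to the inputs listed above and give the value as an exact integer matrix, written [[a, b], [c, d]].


[[-2, -1], [-4, 2]]

[v1, v3] = [[1, -1], [0, -1]]
[v2, [v1, v3]] = [[-2, -1], [-4, 2]]


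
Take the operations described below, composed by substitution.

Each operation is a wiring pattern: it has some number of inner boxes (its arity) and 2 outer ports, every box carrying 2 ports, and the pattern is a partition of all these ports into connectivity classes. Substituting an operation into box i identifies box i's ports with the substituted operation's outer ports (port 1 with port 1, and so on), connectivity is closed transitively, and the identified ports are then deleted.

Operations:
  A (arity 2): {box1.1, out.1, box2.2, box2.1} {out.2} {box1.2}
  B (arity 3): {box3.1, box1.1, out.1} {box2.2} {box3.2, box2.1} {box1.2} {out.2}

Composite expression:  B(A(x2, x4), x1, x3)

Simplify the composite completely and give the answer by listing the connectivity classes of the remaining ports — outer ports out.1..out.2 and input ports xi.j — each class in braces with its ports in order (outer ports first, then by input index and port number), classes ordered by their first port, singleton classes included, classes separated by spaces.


Substituting into B glues patterns; closure does the rest.
the subtree at A composes to {out.1, x2.1, x4.1, x4.2} {out.2} {x2.2} on (x2, x4); out.j = own outer ports
the subtree at B composes to {out.1, x2.1, x3.1, x4.1, x4.2} {out.2} {x1.1, x3.2} {x1.2} {x2.2} on (x2, x4, x1, x3); out.j = own outer ports

{out.1, x2.1, x3.1, x4.1, x4.2} {out.2} {x1.1, x3.2} {x1.2} {x2.2}


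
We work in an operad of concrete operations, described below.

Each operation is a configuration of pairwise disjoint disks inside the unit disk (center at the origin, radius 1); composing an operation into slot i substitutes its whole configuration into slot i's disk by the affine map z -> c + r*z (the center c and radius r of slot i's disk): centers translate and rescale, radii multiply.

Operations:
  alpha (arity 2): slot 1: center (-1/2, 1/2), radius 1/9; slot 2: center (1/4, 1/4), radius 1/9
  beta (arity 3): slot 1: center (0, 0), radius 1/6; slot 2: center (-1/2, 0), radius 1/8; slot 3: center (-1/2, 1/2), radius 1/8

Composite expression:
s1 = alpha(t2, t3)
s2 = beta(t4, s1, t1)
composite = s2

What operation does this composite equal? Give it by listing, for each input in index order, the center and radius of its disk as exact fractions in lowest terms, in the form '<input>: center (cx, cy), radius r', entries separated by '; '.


Below beta, radii multiply path by path; the t-disk centers shift.
t4 passes through 1 substitution, ending at center (0, 0), radius 1/6
t2 passes through 2 substitutions, ending at center (-9/16, 1/16), radius 1/72
t3 passes through 2 substitutions, ending at center (-15/32, 1/32), radius 1/72
t1 passes through 1 substitution, ending at center (-1/2, 1/2), radius 1/8

t1: center (-1/2, 1/2), radius 1/8; t2: center (-9/16, 1/16), radius 1/72; t3: center (-15/32, 1/32), radius 1/72; t4: center (0, 0), radius 1/6
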